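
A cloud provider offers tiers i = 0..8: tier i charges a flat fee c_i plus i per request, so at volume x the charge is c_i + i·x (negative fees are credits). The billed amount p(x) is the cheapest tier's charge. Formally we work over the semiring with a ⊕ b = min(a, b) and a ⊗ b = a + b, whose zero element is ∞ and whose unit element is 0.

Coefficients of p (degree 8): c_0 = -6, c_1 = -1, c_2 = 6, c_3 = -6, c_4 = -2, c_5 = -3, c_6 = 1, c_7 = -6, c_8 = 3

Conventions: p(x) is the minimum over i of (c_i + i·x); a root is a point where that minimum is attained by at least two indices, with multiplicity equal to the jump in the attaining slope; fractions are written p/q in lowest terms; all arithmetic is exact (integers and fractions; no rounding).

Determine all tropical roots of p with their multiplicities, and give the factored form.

hull edge (i=0, c=-6) to (i=7, c=-6): slope 0, span 7
hull edge (i=7, c=-6) to (i=8, c=3): slope 9, span 1
Factored form: p(x) = 3 ⊗ (x ⊕ (-9)) ⊗ (x ⊕ 0) ⊗ (x ⊕ 0) ⊗ (x ⊕ 0) ⊗ (x ⊕ 0) ⊗ (x ⊕ 0) ⊗ (x ⊕ 0) ⊗ (x ⊕ 0)
Answer: roots = -9 (mult 1), 0 (mult 7)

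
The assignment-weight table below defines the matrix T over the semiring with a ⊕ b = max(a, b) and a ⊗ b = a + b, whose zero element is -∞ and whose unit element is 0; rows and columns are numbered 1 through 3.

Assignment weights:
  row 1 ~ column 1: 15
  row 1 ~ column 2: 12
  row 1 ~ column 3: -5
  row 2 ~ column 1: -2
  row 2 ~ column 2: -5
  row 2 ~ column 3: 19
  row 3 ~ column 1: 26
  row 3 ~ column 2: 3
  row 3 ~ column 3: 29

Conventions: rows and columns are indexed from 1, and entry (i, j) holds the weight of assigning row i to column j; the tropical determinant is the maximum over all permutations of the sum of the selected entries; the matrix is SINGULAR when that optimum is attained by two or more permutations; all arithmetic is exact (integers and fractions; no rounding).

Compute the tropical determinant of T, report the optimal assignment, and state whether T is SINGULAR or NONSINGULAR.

σ = (1, 2, 3): 15 + (-5) + 29 = 39
σ = (1, 3, 2): 15 + 19 + 3 = 37
σ = (2, 1, 3): 12 + (-2) + 29 = 39
σ = (2, 3, 1): 12 + 19 + 26 = 57
σ = (3, 1, 2): (-5) + (-2) + 3 = -4
σ = (3, 2, 1): (-5) + (-5) + 26 = 16
Optimal value attained by: σ = (2, 3, 1).
Answer: det⊕(T) = 57; verdict: NONSINGULAR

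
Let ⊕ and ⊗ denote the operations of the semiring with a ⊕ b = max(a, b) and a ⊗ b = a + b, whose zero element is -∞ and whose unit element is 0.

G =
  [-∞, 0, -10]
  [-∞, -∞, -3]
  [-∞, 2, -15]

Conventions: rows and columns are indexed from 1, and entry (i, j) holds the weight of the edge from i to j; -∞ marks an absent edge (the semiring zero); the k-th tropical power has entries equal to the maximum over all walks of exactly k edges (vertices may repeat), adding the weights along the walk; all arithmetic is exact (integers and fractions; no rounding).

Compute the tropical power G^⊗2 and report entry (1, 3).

G^⊗2:
  [-∞, -8, -3]
  [-∞, -1, -18]
  [-∞, -13, -1]
Key observation: the optimum is the walk 1->2->3, with weight 0 + (-3) = -3.
Optimal value attained by: walk 1->2->3.
Answer: (G^⊗2)[1][3] = -3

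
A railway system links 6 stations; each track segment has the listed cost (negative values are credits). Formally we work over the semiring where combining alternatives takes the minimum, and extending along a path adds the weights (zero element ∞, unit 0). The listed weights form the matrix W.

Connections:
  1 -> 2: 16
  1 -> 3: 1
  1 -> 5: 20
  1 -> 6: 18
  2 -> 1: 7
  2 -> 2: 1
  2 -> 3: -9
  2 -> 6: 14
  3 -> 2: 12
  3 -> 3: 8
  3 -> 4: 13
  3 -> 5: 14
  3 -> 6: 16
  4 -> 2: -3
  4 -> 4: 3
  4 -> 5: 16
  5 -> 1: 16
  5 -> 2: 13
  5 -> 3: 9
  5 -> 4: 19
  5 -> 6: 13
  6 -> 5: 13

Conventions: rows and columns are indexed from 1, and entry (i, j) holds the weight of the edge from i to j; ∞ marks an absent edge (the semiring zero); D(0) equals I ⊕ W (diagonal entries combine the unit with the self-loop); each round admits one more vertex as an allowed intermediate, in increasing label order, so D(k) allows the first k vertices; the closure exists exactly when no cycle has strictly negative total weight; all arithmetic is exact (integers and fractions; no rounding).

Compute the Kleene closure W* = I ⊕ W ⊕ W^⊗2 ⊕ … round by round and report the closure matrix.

D(0):
  [0, 16, 1, ∞, 20, 18]
  [7, 0, -9, ∞, ∞, 14]
  [∞, 12, 0, 13, 14, 16]
  [∞, -3, ∞, 0, 16, ∞]
  [16, 13, 9, 19, 0, 13]
  [∞, ∞, ∞, ∞, 13, 0]
D(1):
  [0, 16, 1, ∞, 20, 18]
  [7, 0, -9, ∞, 27, 14]
  [∞, 12, 0, 13, 14, 16]
  [∞, -3, ∞, 0, 16, ∞]
  [16, 13, 9, 19, 0, 13]
  [∞, ∞, ∞, ∞, 13, 0]
D(2):
  [0, 16, 1, ∞, 20, 18]
  [7, 0, -9, ∞, 27, 14]
  [19, 12, 0, 13, 14, 16]
  [4, -3, -12, 0, 16, 11]
  [16, 13, 4, 19, 0, 13]
  [∞, ∞, ∞, ∞, 13, 0]
D(3):
  [0, 13, 1, 14, 15, 17]
  [7, 0, -9, 4, 5, 7]
  [19, 12, 0, 13, 14, 16]
  [4, -3, -12, 0, 2, 4]
  [16, 13, 4, 17, 0, 13]
  [∞, ∞, ∞, ∞, 13, 0]
D(4):
  [0, 11, 1, 14, 15, 17]
  [7, 0, -9, 4, 5, 7]
  [17, 10, 0, 13, 14, 16]
  [4, -3, -12, 0, 2, 4]
  [16, 13, 4, 17, 0, 13]
  [∞, ∞, ∞, ∞, 13, 0]
D(5):
  [0, 11, 1, 14, 15, 17]
  [7, 0, -9, 4, 5, 7]
  [17, 10, 0, 13, 14, 16]
  [4, -3, -12, 0, 2, 4]
  [16, 13, 4, 17, 0, 13]
  [29, 26, 17, 30, 13, 0]
D(6):
  [0, 11, 1, 14, 15, 17]
  [7, 0, -9, 4, 5, 7]
  [17, 10, 0, 13, 14, 16]
  [4, -3, -12, 0, 2, 4]
  [16, 13, 4, 17, 0, 13]
  [29, 26, 17, 30, 13, 0]
Answer: W* = [[0, 11, 1, 14, 15, 17], [7, 0, -9, 4, 5, 7], [17, 10, 0, 13, 14, 16], [4, -3, -12, 0, 2, 4], [16, 13, 4, 17, 0, 13], [29, 26, 17, 30, 13, 0]]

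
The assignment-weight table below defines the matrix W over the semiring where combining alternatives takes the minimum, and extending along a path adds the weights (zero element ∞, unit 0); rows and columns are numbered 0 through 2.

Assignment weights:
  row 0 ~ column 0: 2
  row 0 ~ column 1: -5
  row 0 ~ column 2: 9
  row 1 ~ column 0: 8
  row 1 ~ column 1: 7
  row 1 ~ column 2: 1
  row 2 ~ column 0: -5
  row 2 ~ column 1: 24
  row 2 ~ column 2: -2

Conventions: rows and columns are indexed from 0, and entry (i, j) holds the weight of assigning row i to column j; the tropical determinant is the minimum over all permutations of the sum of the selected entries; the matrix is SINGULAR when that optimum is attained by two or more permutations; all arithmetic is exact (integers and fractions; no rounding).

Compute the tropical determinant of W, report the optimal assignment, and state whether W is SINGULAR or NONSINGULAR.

σ = (0, 1, 2): 2 + 7 + (-2) = 7
σ = (0, 2, 1): 2 + 1 + 24 = 27
σ = (1, 0, 2): (-5) + 8 + (-2) = 1
σ = (1, 2, 0): (-5) + 1 + (-5) = -9
σ = (2, 0, 1): 9 + 8 + 24 = 41
σ = (2, 1, 0): 9 + 7 + (-5) = 11
Optimal value attained by: σ = (1, 2, 0).
Answer: det⊕(W) = -9; verdict: NONSINGULAR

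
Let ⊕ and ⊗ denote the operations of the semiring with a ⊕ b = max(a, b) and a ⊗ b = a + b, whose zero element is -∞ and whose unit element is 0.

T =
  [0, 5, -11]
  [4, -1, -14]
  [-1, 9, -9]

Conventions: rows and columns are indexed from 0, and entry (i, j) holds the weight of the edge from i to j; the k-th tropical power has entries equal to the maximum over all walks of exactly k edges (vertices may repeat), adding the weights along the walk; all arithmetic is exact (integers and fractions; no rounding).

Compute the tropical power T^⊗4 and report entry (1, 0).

T^⊗2:
  [9, 5, -9]
  [4, 9, -7]
  [13, 8, -5]
T^⊗3:
  [9, 14, -2]
  [13, 9, -5]
  [13, 18, 2]
T^⊗4:
  [18, 14, 0]
  [13, 18, 2]
  [22, 18, 4]
Key observation: the optimum is the walk 1->0->0->1->0, with weight 4 + 0 + 5 + 4 = 13.
Optimal value attained by: walk 1->0->0->1->0.
Answer: (T^⊗4)[1][0] = 13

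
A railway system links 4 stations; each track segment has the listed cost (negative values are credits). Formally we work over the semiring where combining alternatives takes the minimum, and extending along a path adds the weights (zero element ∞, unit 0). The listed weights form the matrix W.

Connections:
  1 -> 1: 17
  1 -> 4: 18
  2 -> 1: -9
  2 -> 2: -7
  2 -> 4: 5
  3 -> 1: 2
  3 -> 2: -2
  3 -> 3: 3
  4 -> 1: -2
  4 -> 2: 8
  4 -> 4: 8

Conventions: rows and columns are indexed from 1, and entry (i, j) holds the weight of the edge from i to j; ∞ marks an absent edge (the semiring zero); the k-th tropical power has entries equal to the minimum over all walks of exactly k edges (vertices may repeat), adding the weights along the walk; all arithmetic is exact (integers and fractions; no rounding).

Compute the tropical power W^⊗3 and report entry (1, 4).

W^⊗2:
  [16, 26, ∞, 26]
  [-16, -14, ∞, -2]
  [-11, -9, 6, 3]
  [-1, 1, ∞, 13]
W^⊗3:
  [17, 19, ∞, 31]
  [-23, -21, ∞, -9]
  [-18, -16, 9, -4]
  [-8, -6, ∞, 6]
Key observation: the optimum is the walk 1->4->2->4, with weight 18 + 8 + 5 = 31.
Optimal value attained by: walk 1->4->2->4.
Answer: (W^⊗3)[1][4] = 31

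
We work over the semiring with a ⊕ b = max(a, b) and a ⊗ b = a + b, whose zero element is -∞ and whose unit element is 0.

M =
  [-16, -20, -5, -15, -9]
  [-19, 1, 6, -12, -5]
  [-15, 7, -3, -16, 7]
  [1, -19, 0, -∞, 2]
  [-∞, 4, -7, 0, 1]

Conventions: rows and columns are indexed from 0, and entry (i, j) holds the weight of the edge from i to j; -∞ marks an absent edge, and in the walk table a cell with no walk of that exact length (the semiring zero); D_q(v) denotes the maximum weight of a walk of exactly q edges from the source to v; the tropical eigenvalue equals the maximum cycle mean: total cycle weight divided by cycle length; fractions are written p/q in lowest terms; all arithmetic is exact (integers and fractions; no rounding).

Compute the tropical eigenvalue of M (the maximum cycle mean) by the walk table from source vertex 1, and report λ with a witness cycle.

q=0: [-∞, 0, -∞, -∞, -∞]
q=1: [-19, 1, 6, -12, -5]
q=2: [-9, 13, 7, -5, 13]
q=3: [-4, 17, 19, 13, 14]
q=4: [14, 26, 23, 14, 26]
q=5: [15, 30, 32, 26, 30]
Optimal cycle mean attained by: cycle 1->2->1, total 6 + 7, length 2.
Answer: λ = 13/2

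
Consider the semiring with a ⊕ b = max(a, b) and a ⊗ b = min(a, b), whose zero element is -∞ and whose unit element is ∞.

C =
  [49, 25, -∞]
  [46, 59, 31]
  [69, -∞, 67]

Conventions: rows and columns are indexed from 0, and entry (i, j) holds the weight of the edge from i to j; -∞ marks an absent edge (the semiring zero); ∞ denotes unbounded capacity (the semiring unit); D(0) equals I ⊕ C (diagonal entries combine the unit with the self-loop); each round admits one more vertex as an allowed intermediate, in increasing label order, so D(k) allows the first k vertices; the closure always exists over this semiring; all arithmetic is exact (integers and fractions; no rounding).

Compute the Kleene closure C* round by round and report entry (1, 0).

D(0):
  [∞, 25, -∞]
  [46, ∞, 31]
  [69, -∞, ∞]
D(1):
  [∞, 25, -∞]
  [46, ∞, 31]
  [69, 25, ∞]
D(2):
  [∞, 25, 25]
  [46, ∞, 31]
  [69, 25, ∞]
D(3):
  [∞, 25, 25]
  [46, ∞, 31]
  [69, 25, ∞]
Answer: C*[1][0] = 46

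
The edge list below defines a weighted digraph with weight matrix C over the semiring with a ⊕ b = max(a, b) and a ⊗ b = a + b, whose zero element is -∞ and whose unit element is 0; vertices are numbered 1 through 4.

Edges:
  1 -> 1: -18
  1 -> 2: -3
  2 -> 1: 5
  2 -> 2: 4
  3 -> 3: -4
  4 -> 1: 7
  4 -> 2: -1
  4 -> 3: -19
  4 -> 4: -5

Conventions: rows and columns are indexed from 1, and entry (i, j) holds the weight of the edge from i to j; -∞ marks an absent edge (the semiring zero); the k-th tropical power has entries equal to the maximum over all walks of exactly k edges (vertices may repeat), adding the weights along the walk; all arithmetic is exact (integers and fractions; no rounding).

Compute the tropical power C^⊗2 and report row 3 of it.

C^⊗2:
  [2, 1, -∞, -∞]
  [9, 8, -∞, -∞]
  [-∞, -∞, -8, -∞]
  [4, 4, -23, -10]
Answer: row 3 of C^⊗2 = [-∞, -∞, -8, -∞]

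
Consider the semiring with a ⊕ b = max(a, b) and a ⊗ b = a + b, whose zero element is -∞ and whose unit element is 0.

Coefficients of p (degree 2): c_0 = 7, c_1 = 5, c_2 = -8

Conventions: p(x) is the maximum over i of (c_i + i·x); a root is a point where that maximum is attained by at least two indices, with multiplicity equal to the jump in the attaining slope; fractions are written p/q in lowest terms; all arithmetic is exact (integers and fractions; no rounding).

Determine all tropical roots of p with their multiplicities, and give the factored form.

hull edge (i=0, c=7) to (i=1, c=5): slope -2, span 1
hull edge (i=1, c=5) to (i=2, c=-8): slope -13, span 1
Factored form: p(x) = -8 ⊗ (x ⊕ 2) ⊗ (x ⊕ 13)
Answer: roots = 2 (mult 1), 13 (mult 1)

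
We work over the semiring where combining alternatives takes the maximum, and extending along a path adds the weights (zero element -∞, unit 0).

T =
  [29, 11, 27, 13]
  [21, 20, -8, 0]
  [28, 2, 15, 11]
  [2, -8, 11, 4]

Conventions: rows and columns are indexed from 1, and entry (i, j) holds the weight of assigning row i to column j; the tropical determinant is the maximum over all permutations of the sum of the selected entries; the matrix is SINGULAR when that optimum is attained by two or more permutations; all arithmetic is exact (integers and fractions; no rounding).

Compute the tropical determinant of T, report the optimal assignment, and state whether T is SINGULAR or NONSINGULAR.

σ = (1, 2, 3, 4): 29 + 20 + 15 + 4 = 68
σ = (1, 2, 4, 3): 29 + 20 + 11 + 11 = 71
σ = (1, 3, 2, 4): 29 + (-8) + 2 + 4 = 27
σ = (1, 3, 4, 2): 29 + (-8) + 11 + (-8) = 24
σ = (1, 4, 2, 3): 29 + 0 + 2 + 11 = 42
σ = (1, 4, 3, 2): 29 + 0 + 15 + (-8) = 36
σ = (2, 1, 3, 4): 11 + 21 + 15 + 4 = 51
σ = (2, 1, 4, 3): 11 + 21 + 11 + 11 = 54
σ = (2, 3, 1, 4): 11 + (-8) + 28 + 4 = 35
σ = (2, 3, 4, 1): 11 + (-8) + 11 + 2 = 16
σ = (2, 4, 1, 3): 11 + 0 + 28 + 11 = 50
σ = (2, 4, 3, 1): 11 + 0 + 15 + 2 = 28
σ = (3, 1, 2, 4): 27 + 21 + 2 + 4 = 54
σ = (3, 1, 4, 2): 27 + 21 + 11 + (-8) = 51
σ = (3, 2, 1, 4): 27 + 20 + 28 + 4 = 79
σ = (3, 2, 4, 1): 27 + 20 + 11 + 2 = 60
σ = (3, 4, 1, 2): 27 + 0 + 28 + (-8) = 47
σ = (3, 4, 2, 1): 27 + 0 + 2 + 2 = 31
σ = (4, 1, 2, 3): 13 + 21 + 2 + 11 = 47
σ = (4, 1, 3, 2): 13 + 21 + 15 + (-8) = 41
σ = (4, 2, 1, 3): 13 + 20 + 28 + 11 = 72
σ = (4, 2, 3, 1): 13 + 20 + 15 + 2 = 50
σ = (4, 3, 1, 2): 13 + (-8) + 28 + (-8) = 25
σ = (4, 3, 2, 1): 13 + (-8) + 2 + 2 = 9
Optimal value attained by: σ = (3, 2, 1, 4).
Answer: det⊕(T) = 79; verdict: NONSINGULAR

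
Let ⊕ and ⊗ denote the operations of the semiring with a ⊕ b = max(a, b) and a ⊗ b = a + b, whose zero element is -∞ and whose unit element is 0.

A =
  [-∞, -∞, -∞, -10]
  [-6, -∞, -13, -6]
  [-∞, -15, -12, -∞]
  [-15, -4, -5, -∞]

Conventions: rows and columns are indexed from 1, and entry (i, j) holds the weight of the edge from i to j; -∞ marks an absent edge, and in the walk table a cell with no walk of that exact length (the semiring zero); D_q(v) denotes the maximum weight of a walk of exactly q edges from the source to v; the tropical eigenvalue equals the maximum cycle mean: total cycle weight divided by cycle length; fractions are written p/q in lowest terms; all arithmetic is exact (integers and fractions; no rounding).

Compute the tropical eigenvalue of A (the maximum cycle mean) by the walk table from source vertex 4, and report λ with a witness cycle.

q=0: [-∞, -∞, -∞, 0]
q=1: [-15, -4, -5, -∞]
q=2: [-10, -20, -17, -10]
q=3: [-25, -14, -15, -20]
q=4: [-20, -24, -25, -20]
Optimal cycle mean attained by: cycle 2->4->2, total (-6) + (-4), length 2.
Answer: λ = -5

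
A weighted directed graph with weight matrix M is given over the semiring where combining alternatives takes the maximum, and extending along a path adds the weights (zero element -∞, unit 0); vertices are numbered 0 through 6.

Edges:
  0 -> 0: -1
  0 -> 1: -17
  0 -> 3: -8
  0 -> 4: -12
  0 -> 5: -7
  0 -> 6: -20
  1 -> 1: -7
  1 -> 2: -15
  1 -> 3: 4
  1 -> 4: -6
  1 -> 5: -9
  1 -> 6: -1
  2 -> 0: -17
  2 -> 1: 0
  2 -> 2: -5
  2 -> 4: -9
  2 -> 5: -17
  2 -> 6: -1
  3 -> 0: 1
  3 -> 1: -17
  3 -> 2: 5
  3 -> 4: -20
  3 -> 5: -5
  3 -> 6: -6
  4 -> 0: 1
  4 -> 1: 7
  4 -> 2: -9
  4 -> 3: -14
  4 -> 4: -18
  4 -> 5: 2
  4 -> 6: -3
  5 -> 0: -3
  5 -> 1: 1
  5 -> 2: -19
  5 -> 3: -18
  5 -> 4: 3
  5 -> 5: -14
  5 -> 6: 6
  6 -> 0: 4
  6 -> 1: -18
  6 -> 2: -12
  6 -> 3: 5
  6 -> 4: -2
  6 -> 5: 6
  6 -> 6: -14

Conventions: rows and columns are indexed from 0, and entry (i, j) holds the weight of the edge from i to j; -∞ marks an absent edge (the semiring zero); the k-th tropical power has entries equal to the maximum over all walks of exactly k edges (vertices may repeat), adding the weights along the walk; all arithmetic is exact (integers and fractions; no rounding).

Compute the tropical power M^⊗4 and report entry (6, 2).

M^⊗2:
  [-2, -5, -3, -9, -4, -8, -1]
  [5, 1, 9, 4, -3, 5, -2]
  [3, -2, -10, 4, -3, 5, -1]
  [0, 5, 0, -1, -2, 0, 4]
  [1, 3, -8, 11, 5, 3, 8]
  [10, 10, -6, 11, 4, 12, 0]
  [6, 7, 10, -4, 9, 0, 12]
M^⊗3:
  [3, 3, -4, 4, -3, 5, -2]
  [5, 9, 9, 5, 8, 4, 11]
  [5, 6, 9, 4, 8, 5, 11]
  [8, 5, 4, 9, 3, 10, 6]
  [12, 12, 16, 13, 6, 14, 9]
  [12, 13, 16, 14, 15, 6, 18]
  [16, 16, 5, 17, 10, 18, 9]
M^⊗4:
  [5, 6, 9, 7, 8, 4, 11]
  [15, 15, 10, 16, 9, 17, 10]
  [15, 15, 9, 16, 9, 17, 11]
  [10, 11, 14, 11, 13, 12, 16]
  [14, 16, 18, 16, 17, 15, 20]
  [22, 22, 19, 23, 16, 24, 15]
  [18, 19, 22, 20, 21, 15, 24]
Key observation: the optimum is the walk 6->5->6->3->2, with weight 6 + 6 + 5 + 5 = 22.
Optimal value attained by: walk 6->5->6->3->2.
Answer: (M^⊗4)[6][2] = 22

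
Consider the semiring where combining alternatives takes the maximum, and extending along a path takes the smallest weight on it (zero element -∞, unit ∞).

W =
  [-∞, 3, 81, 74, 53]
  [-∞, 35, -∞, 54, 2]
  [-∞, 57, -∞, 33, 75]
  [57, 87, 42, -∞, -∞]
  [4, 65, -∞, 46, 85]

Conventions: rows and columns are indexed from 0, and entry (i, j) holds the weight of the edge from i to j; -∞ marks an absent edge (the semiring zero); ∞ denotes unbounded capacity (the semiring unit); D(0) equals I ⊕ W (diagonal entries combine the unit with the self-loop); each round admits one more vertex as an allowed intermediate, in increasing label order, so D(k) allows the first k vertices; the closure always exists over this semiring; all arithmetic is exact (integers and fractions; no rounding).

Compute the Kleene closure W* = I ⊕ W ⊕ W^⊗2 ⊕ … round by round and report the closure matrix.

D(0):
  [∞, 3, 81, 74, 53]
  [-∞, ∞, -∞, 54, 2]
  [-∞, 57, ∞, 33, 75]
  [57, 87, 42, ∞, -∞]
  [4, 65, -∞, 46, ∞]
D(1):
  [∞, 3, 81, 74, 53]
  [-∞, ∞, -∞, 54, 2]
  [-∞, 57, ∞, 33, 75]
  [57, 87, 57, ∞, 53]
  [4, 65, 4, 46, ∞]
D(2):
  [∞, 3, 81, 74, 53]
  [-∞, ∞, -∞, 54, 2]
  [-∞, 57, ∞, 54, 75]
  [57, 87, 57, ∞, 53]
  [4, 65, 4, 54, ∞]
D(3):
  [∞, 57, 81, 74, 75]
  [-∞, ∞, -∞, 54, 2]
  [-∞, 57, ∞, 54, 75]
  [57, 87, 57, ∞, 57]
  [4, 65, 4, 54, ∞]
D(4):
  [∞, 74, 81, 74, 75]
  [54, ∞, 54, 54, 54]
  [54, 57, ∞, 54, 75]
  [57, 87, 57, ∞, 57]
  [54, 65, 54, 54, ∞]
D(5):
  [∞, 74, 81, 74, 75]
  [54, ∞, 54, 54, 54]
  [54, 65, ∞, 54, 75]
  [57, 87, 57, ∞, 57]
  [54, 65, 54, 54, ∞]
Answer: W* = [[∞, 74, 81, 74, 75], [54, ∞, 54, 54, 54], [54, 65, ∞, 54, 75], [57, 87, 57, ∞, 57], [54, 65, 54, 54, ∞]]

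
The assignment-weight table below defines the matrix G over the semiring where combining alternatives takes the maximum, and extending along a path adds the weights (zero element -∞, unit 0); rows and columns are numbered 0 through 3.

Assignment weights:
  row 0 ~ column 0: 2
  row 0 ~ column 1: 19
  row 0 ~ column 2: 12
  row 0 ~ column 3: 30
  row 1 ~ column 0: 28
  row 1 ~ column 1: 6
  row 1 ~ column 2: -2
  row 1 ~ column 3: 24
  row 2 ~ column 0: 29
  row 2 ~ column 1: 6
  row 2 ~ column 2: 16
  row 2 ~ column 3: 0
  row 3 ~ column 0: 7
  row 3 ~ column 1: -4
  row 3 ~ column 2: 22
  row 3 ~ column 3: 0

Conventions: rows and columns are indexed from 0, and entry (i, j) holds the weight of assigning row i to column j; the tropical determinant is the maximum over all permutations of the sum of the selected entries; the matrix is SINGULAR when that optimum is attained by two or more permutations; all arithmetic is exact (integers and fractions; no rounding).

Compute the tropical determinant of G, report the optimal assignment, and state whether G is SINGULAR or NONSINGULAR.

σ = (0, 1, 2, 3): 2 + 6 + 16 + 0 = 24
σ = (0, 1, 3, 2): 2 + 6 + 0 + 22 = 30
σ = (0, 2, 1, 3): 2 + (-2) + 6 + 0 = 6
σ = (0, 2, 3, 1): 2 + (-2) + 0 + (-4) = -4
σ = (0, 3, 1, 2): 2 + 24 + 6 + 22 = 54
σ = (0, 3, 2, 1): 2 + 24 + 16 + (-4) = 38
σ = (1, 0, 2, 3): 19 + 28 + 16 + 0 = 63
σ = (1, 0, 3, 2): 19 + 28 + 0 + 22 = 69
σ = (1, 2, 0, 3): 19 + (-2) + 29 + 0 = 46
σ = (1, 2, 3, 0): 19 + (-2) + 0 + 7 = 24
σ = (1, 3, 0, 2): 19 + 24 + 29 + 22 = 94
σ = (1, 3, 2, 0): 19 + 24 + 16 + 7 = 66
σ = (2, 0, 1, 3): 12 + 28 + 6 + 0 = 46
σ = (2, 0, 3, 1): 12 + 28 + 0 + (-4) = 36
σ = (2, 1, 0, 3): 12 + 6 + 29 + 0 = 47
σ = (2, 1, 3, 0): 12 + 6 + 0 + 7 = 25
σ = (2, 3, 0, 1): 12 + 24 + 29 + (-4) = 61
σ = (2, 3, 1, 0): 12 + 24 + 6 + 7 = 49
σ = (3, 0, 1, 2): 30 + 28 + 6 + 22 = 86
σ = (3, 0, 2, 1): 30 + 28 + 16 + (-4) = 70
σ = (3, 1, 0, 2): 30 + 6 + 29 + 22 = 87
σ = (3, 1, 2, 0): 30 + 6 + 16 + 7 = 59
σ = (3, 2, 0, 1): 30 + (-2) + 29 + (-4) = 53
σ = (3, 2, 1, 0): 30 + (-2) + 6 + 7 = 41
Optimal value attained by: σ = (1, 3, 0, 2).
Answer: det⊕(G) = 94; verdict: NONSINGULAR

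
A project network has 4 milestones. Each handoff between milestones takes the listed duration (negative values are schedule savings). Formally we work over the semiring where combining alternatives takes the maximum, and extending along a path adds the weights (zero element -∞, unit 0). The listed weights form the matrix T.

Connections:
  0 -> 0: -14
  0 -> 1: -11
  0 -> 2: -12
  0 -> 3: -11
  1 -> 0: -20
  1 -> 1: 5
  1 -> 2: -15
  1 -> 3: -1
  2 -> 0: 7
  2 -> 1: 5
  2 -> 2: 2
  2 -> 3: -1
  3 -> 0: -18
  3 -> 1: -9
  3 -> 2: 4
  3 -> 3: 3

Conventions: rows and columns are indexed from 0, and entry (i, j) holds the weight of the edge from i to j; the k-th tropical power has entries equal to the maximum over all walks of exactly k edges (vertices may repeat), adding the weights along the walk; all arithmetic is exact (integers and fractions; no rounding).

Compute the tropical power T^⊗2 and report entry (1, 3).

T^⊗2:
  [-5, -6, -7, -8]
  [-8, 10, 3, 4]
  [9, 10, 4, 4]
  [11, 9, 7, 6]
Key observation: the optimum is the walk 1->1->3, with weight 5 + (-1) = 4.
Optimal value attained by: walk 1->1->3.
Answer: (T^⊗2)[1][3] = 4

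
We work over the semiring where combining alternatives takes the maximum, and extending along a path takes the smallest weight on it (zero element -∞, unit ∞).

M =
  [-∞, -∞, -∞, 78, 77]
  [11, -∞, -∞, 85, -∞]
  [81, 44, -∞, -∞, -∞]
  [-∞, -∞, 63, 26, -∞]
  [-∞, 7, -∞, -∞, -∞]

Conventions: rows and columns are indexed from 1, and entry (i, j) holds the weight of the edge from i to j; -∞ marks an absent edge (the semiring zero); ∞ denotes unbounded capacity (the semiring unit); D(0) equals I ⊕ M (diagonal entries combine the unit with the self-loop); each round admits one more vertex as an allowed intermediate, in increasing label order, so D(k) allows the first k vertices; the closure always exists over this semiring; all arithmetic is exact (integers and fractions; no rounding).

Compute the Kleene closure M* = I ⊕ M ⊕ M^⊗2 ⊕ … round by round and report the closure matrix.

D(0):
  [∞, -∞, -∞, 78, 77]
  [11, ∞, -∞, 85, -∞]
  [81, 44, ∞, -∞, -∞]
  [-∞, -∞, 63, ∞, -∞]
  [-∞, 7, -∞, -∞, ∞]
D(1):
  [∞, -∞, -∞, 78, 77]
  [11, ∞, -∞, 85, 11]
  [81, 44, ∞, 78, 77]
  [-∞, -∞, 63, ∞, -∞]
  [-∞, 7, -∞, -∞, ∞]
D(2):
  [∞, -∞, -∞, 78, 77]
  [11, ∞, -∞, 85, 11]
  [81, 44, ∞, 78, 77]
  [-∞, -∞, 63, ∞, -∞]
  [7, 7, -∞, 7, ∞]
D(3):
  [∞, -∞, -∞, 78, 77]
  [11, ∞, -∞, 85, 11]
  [81, 44, ∞, 78, 77]
  [63, 44, 63, ∞, 63]
  [7, 7, -∞, 7, ∞]
D(4):
  [∞, 44, 63, 78, 77]
  [63, ∞, 63, 85, 63]
  [81, 44, ∞, 78, 77]
  [63, 44, 63, ∞, 63]
  [7, 7, 7, 7, ∞]
D(5):
  [∞, 44, 63, 78, 77]
  [63, ∞, 63, 85, 63]
  [81, 44, ∞, 78, 77]
  [63, 44, 63, ∞, 63]
  [7, 7, 7, 7, ∞]
Answer: M* = [[∞, 44, 63, 78, 77], [63, ∞, 63, 85, 63], [81, 44, ∞, 78, 77], [63, 44, 63, ∞, 63], [7, 7, 7, 7, ∞]]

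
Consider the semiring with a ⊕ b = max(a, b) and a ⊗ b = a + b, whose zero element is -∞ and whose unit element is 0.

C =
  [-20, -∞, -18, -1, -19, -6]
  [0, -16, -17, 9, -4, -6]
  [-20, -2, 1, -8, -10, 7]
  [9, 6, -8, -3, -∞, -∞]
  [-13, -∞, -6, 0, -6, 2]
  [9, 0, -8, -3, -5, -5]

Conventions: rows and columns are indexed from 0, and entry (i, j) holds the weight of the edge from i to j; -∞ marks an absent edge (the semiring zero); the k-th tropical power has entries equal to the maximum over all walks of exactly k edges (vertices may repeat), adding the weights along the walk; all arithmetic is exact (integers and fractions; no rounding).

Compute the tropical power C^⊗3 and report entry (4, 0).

C^⊗2:
  [8, 5, -9, -4, -11, -11]
  [18, 15, 1, 6, -10, -2]
  [16, 7, 2, 7, 2, 8]
  [6, 3, -7, 15, 2, 3]
  [11, 6, -5, -1, -3, 1]
  [6, 3, -7, 9, -4, 3]
C^⊗3:
  [5, 2, -8, 14, 1, 2]
  [15, 12, 2, 24, 11, 12]
  [17, 13, 3, 16, 3, 10]
  [24, 21, 7, 12, -1, 4]
  [10, 5, -4, 15, 2, 5]
  [18, 15, 1, 12, -1, 0]
Key observation: the optimum is the walk 4->2->5->0, with weight (-6) + 7 + 9 = 10.
Optimal value attained by: walk 4->2->5->0.
Answer: (C^⊗3)[4][0] = 10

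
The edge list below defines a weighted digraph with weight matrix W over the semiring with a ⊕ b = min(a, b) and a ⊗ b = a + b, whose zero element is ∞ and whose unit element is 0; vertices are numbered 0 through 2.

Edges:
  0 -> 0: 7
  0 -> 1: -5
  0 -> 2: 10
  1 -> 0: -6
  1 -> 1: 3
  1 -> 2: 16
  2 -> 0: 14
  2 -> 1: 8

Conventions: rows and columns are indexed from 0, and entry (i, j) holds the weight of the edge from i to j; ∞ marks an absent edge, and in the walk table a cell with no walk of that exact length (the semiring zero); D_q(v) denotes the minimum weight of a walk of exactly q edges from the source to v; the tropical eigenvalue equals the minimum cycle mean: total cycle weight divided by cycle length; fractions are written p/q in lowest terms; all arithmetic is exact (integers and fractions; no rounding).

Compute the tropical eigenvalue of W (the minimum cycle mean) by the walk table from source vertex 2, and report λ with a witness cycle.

q=0: [∞, ∞, 0]
q=1: [14, 8, ∞]
q=2: [2, 9, 24]
q=3: [3, -3, 12]
Optimal cycle mean attained by: cycle 0->1->0, total (-5) + (-6), length 2.
Answer: λ = -11/2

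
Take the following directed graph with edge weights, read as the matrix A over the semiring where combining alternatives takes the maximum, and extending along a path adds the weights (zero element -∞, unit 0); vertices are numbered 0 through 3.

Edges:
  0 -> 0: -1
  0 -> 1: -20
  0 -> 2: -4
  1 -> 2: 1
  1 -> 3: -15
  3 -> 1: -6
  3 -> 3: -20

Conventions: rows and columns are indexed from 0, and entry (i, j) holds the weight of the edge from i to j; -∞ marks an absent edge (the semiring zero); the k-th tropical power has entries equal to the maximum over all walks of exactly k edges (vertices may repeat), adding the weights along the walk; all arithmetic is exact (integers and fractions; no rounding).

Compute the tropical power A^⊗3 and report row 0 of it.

A^⊗2:
  [-2, -21, -5, -35]
  [-∞, -21, -∞, -35]
  [-∞, -∞, -∞, -∞]
  [-∞, -26, -5, -21]
A^⊗3:
  [-3, -22, -6, -36]
  [-∞, -41, -20, -36]
  [-∞, -∞, -∞, -∞]
  [-∞, -27, -25, -41]
Answer: row 0 of A^⊗3 = [-3, -22, -6, -36]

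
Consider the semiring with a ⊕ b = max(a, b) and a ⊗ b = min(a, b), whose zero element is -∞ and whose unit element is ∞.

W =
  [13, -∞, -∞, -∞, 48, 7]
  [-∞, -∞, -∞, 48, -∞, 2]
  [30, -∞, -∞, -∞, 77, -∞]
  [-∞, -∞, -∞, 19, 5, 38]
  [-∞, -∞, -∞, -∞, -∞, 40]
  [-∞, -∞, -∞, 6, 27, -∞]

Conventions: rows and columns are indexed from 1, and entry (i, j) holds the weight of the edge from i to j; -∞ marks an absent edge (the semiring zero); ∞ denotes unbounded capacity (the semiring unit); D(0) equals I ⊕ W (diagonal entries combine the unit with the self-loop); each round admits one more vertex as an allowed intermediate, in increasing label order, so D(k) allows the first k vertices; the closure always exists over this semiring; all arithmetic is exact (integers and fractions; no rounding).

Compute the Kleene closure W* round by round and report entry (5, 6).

D(0):
  [∞, -∞, -∞, -∞, 48, 7]
  [-∞, ∞, -∞, 48, -∞, 2]
  [30, -∞, ∞, -∞, 77, -∞]
  [-∞, -∞, -∞, ∞, 5, 38]
  [-∞, -∞, -∞, -∞, ∞, 40]
  [-∞, -∞, -∞, 6, 27, ∞]
D(1):
  [∞, -∞, -∞, -∞, 48, 7]
  [-∞, ∞, -∞, 48, -∞, 2]
  [30, -∞, ∞, -∞, 77, 7]
  [-∞, -∞, -∞, ∞, 5, 38]
  [-∞, -∞, -∞, -∞, ∞, 40]
  [-∞, -∞, -∞, 6, 27, ∞]
D(2):
  [∞, -∞, -∞, -∞, 48, 7]
  [-∞, ∞, -∞, 48, -∞, 2]
  [30, -∞, ∞, -∞, 77, 7]
  [-∞, -∞, -∞, ∞, 5, 38]
  [-∞, -∞, -∞, -∞, ∞, 40]
  [-∞, -∞, -∞, 6, 27, ∞]
D(3):
  [∞, -∞, -∞, -∞, 48, 7]
  [-∞, ∞, -∞, 48, -∞, 2]
  [30, -∞, ∞, -∞, 77, 7]
  [-∞, -∞, -∞, ∞, 5, 38]
  [-∞, -∞, -∞, -∞, ∞, 40]
  [-∞, -∞, -∞, 6, 27, ∞]
D(4):
  [∞, -∞, -∞, -∞, 48, 7]
  [-∞, ∞, -∞, 48, 5, 38]
  [30, -∞, ∞, -∞, 77, 7]
  [-∞, -∞, -∞, ∞, 5, 38]
  [-∞, -∞, -∞, -∞, ∞, 40]
  [-∞, -∞, -∞, 6, 27, ∞]
D(5):
  [∞, -∞, -∞, -∞, 48, 40]
  [-∞, ∞, -∞, 48, 5, 38]
  [30, -∞, ∞, -∞, 77, 40]
  [-∞, -∞, -∞, ∞, 5, 38]
  [-∞, -∞, -∞, -∞, ∞, 40]
  [-∞, -∞, -∞, 6, 27, ∞]
D(6):
  [∞, -∞, -∞, 6, 48, 40]
  [-∞, ∞, -∞, 48, 27, 38]
  [30, -∞, ∞, 6, 77, 40]
  [-∞, -∞, -∞, ∞, 27, 38]
  [-∞, -∞, -∞, 6, ∞, 40]
  [-∞, -∞, -∞, 6, 27, ∞]
Answer: W*[5][6] = 40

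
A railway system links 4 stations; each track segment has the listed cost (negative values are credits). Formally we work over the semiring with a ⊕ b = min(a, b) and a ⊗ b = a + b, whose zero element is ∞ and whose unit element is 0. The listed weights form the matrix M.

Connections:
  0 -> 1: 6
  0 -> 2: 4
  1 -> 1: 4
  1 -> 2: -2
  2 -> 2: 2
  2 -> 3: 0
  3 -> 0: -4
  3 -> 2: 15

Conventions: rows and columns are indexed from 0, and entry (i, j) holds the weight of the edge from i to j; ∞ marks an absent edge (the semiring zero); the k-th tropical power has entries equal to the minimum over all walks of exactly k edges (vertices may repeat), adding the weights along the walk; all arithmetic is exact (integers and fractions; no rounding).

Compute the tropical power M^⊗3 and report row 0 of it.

M^⊗2:
  [∞, 10, 4, 4]
  [∞, 8, 0, -2]
  [-4, ∞, 4, 2]
  [∞, 2, 0, 15]
M^⊗3:
  [0, 14, 6, 4]
  [-6, 12, 2, 0]
  [-2, 2, 0, 4]
  [11, 6, 0, 0]
Answer: row 0 of M^⊗3 = [0, 14, 6, 4]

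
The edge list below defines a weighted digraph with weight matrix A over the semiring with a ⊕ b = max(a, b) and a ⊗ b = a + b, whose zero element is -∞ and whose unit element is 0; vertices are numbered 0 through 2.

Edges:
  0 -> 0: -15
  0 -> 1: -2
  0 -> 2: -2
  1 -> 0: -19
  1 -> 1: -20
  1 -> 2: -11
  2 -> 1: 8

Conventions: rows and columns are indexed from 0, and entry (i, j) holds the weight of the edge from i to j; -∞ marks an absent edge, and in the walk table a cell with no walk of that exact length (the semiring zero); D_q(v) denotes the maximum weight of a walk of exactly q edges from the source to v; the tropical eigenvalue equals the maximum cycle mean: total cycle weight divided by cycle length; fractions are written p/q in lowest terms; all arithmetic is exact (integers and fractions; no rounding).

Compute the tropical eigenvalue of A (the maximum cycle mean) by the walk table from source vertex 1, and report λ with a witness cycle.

q=0: [-∞, 0, -∞]
q=1: [-19, -20, -11]
q=2: [-34, -3, -21]
q=3: [-22, -13, -14]
Optimal cycle mean attained by: cycle 1->2->1, total (-11) + 8, length 2.
Answer: λ = -3/2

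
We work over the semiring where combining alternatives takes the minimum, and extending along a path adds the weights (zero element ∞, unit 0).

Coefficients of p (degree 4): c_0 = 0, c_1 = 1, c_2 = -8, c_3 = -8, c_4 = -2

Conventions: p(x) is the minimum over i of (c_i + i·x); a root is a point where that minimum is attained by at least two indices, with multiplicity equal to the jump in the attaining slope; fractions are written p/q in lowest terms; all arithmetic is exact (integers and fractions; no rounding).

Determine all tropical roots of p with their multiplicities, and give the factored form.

hull edge (i=0, c=0) to (i=2, c=-8): slope -4, span 2
hull edge (i=2, c=-8) to (i=3, c=-8): slope 0, span 1
hull edge (i=3, c=-8) to (i=4, c=-2): slope 6, span 1
Factored form: p(x) = -2 ⊗ (x ⊕ (-6)) ⊗ (x ⊕ 0) ⊗ (x ⊕ 4) ⊗ (x ⊕ 4)
Answer: roots = -6 (mult 1), 0 (mult 1), 4 (mult 2)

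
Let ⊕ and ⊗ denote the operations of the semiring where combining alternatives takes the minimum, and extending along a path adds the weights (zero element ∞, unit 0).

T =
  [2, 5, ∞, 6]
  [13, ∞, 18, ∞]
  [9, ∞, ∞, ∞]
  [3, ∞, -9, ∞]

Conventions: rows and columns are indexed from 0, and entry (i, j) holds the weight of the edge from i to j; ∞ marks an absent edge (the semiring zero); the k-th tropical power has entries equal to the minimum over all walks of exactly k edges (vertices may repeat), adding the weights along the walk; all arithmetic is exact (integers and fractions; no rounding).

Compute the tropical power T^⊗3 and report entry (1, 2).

T^⊗2:
  [4, 7, -3, 8]
  [15, 18, ∞, 19]
  [11, 14, ∞, 15]
  [0, 8, ∞, 9]
T^⊗3:
  [6, 9, -1, 10]
  [17, 20, 10, 21]
  [13, 16, 6, 17]
  [2, 5, 0, 6]
Key observation: the optimum is the walk 1->0->3->2, with weight 13 + 6 + (-9) = 10.
Optimal value attained by: walk 1->0->3->2.
Answer: (T^⊗3)[1][2] = 10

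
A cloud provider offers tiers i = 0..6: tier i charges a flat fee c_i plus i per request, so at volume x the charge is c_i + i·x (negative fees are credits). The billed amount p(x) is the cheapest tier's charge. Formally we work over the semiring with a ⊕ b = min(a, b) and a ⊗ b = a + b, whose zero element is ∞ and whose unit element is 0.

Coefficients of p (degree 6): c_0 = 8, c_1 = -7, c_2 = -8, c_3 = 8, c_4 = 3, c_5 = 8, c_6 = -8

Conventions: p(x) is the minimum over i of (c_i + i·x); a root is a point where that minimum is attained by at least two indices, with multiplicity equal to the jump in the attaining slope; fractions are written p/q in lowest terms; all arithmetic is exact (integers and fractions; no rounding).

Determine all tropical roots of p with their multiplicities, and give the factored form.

hull edge (i=0, c=8) to (i=1, c=-7): slope -15, span 1
hull edge (i=1, c=-7) to (i=2, c=-8): slope -1, span 1
hull edge (i=2, c=-8) to (i=6, c=-8): slope 0, span 4
Factored form: p(x) = -8 ⊗ (x ⊕ 0) ⊗ (x ⊕ 0) ⊗ (x ⊕ 0) ⊗ (x ⊕ 0) ⊗ (x ⊕ 1) ⊗ (x ⊕ 15)
Answer: roots = 0 (mult 4), 1 (mult 1), 15 (mult 1)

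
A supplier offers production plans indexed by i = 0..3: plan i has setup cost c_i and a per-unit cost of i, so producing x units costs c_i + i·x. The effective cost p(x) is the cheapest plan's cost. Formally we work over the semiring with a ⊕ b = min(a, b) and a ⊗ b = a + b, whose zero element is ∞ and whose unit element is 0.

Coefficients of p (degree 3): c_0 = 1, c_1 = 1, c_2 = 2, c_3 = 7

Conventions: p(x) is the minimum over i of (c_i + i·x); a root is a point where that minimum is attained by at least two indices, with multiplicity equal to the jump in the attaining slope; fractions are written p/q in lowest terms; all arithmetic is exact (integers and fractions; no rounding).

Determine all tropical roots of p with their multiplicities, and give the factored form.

hull edge (i=0, c=1) to (i=1, c=1): slope 0, span 1
hull edge (i=1, c=1) to (i=2, c=2): slope 1, span 1
hull edge (i=2, c=2) to (i=3, c=7): slope 5, span 1
Factored form: p(x) = 7 ⊗ (x ⊕ (-5)) ⊗ (x ⊕ (-1)) ⊗ (x ⊕ 0)
Answer: roots = -5 (mult 1), -1 (mult 1), 0 (mult 1)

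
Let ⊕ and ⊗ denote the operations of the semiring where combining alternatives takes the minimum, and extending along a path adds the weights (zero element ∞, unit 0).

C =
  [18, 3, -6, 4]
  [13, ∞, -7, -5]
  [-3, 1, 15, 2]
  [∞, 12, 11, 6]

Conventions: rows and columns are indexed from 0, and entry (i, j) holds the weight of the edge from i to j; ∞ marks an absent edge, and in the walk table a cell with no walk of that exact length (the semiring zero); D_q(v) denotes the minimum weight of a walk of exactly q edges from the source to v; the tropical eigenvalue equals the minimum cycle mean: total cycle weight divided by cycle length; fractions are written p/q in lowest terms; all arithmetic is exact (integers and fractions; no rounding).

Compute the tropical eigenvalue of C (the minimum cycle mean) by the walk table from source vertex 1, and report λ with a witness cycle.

q=0: [∞, 0, ∞, ∞]
q=1: [13, ∞, -7, -5]
q=2: [-10, -6, 6, -5]
q=3: [3, -7, -16, -11]
q=4: [-19, -15, -14, -14]
Optimal cycle mean attained by: cycle 0->2->0, total (-6) + (-3), length 2.
Answer: λ = -9/2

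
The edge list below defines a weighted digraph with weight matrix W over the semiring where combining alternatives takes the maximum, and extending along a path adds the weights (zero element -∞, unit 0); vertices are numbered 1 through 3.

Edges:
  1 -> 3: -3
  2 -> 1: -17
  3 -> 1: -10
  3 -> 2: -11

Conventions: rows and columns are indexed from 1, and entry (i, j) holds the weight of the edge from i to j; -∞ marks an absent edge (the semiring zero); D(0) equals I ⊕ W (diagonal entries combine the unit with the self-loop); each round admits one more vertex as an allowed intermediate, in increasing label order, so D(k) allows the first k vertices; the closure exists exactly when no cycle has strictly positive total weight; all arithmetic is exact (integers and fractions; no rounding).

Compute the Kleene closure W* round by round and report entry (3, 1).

D(0):
  [0, -∞, -3]
  [-17, 0, -∞]
  [-10, -11, 0]
D(1):
  [0, -∞, -3]
  [-17, 0, -20]
  [-10, -11, 0]
D(2):
  [0, -∞, -3]
  [-17, 0, -20]
  [-10, -11, 0]
D(3):
  [0, -14, -3]
  [-17, 0, -20]
  [-10, -11, 0]
Answer: W*[3][1] = -10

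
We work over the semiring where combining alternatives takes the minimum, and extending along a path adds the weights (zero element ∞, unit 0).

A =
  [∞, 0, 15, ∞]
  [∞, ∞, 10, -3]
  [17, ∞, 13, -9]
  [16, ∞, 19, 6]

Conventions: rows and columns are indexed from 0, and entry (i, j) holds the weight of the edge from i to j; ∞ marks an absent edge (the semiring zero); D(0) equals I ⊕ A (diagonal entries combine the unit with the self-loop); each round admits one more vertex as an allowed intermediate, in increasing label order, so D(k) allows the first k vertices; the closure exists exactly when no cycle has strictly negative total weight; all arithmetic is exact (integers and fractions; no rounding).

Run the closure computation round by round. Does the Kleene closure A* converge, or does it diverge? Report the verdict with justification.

D(0):
  [0, 0, 15, ∞]
  [∞, 0, 10, -3]
  [17, ∞, 0, -9]
  [16, ∞, 19, 0]
D(1):
  [0, 0, 15, ∞]
  [∞, 0, 10, -3]
  [17, 17, 0, -9]
  [16, 16, 19, 0]
D(2):
  [0, 0, 10, -3]
  [∞, 0, 10, -3]
  [17, 17, 0, -9]
  [16, 16, 19, 0]
D(3):
  [0, 0, 10, -3]
  [27, 0, 10, -3]
  [17, 17, 0, -9]
  [16, 16, 19, 0]
D(4):
  [0, 0, 10, -3]
  [13, 0, 10, -3]
  [7, 7, 0, -9]
  [16, 16, 19, 0]
Key observation: every diagonal entry stays at the unit through all rounds, so no improving cycle exists.
Answer: CONVERGES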